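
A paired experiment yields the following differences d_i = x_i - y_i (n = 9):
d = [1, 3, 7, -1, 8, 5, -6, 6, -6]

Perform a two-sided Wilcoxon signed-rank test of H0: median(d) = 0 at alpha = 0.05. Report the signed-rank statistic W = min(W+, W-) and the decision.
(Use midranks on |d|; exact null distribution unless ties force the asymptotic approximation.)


Step 1: Drop any zero differences (none here) and take |d_i|.
|d| = [1, 3, 7, 1, 8, 5, 6, 6, 6]
Step 2: Midrank |d_i| (ties get averaged ranks).
ranks: |1|->1.5, |3|->3, |7|->8, |1|->1.5, |8|->9, |5|->4, |6|->6, |6|->6, |6|->6
Step 3: Attach original signs; sum ranks with positive sign and with negative sign.
W+ = 1.5 + 3 + 8 + 9 + 4 + 6 = 31.5
W- = 1.5 + 6 + 6 = 13.5
(Check: W+ + W- = 45 should equal n(n+1)/2 = 45.)
Step 4: Test statistic W = min(W+, W-) = 13.5.
Step 5: Ties in |d|, so use the tie-corrected normal approximation.
        E[W] = n(n+1)/4 = 9*10/4 = 22.5.
        Tie groups: |d|=1 (t=2), |d|=6 (t=3); sum(t^3 - t) = 30.
        Var[W] = n(n+1)(2n+1)/24 - sum(t^3-t)/48 = 1710/24 - 30/48 = 70.625.
        z = (W - E[W]) / sqrt(Var[W]) = (13.5 - 22.5) / 8.4039 = -1.0709.
        Two-sided p = 2*Phi(z) = 0.284198.
Step 6: alpha = 0.05. fail to reject H0.

W+ = 31.5, W- = 13.5, W = min = 13.5, p = 0.284198, fail to reject H0.


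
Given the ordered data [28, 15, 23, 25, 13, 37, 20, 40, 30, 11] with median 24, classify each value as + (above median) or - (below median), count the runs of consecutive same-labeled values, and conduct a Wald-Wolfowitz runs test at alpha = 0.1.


Step 1: Compute median = 24; label A = above, B = below.
Labels in order: ABBABABAAB  (n_A = 5, n_B = 5)
Step 2: Count runs R = 8.
Step 3: Under H0 (random ordering), E[R] = 2*n_A*n_B/(n_A+n_B) + 1 = 2*5*5/10 + 1 = 6.0000.
        Var[R] = 2*n_A*n_B*(2*n_A*n_B - n_A - n_B) / ((n_A+n_B)^2 * (n_A+n_B-1)) = 2000/900 = 2.2222.
        SD[R] = 1.4907.
Step 4: Continuity-corrected z = (R - 0.5 - E[R]) / SD[R] = (8 - 0.5 - 6.0000) / 1.4907 = 1.0062.
Step 5: Two-sided p-value via normal approximation = 2*(1 - Phi(|z|)) = 0.314305.
Step 6: alpha = 0.1. fail to reject H0.

R = 8, z = 1.0062, p = 0.314305, fail to reject H0.


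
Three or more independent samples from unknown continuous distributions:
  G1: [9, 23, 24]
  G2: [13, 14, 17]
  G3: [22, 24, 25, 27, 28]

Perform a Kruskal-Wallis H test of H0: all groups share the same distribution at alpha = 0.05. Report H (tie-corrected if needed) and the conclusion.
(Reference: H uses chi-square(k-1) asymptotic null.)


Step 1: Combine all N = 11 observations and assign midranks.
sorted (value, group, rank): (9,G1,1), (13,G2,2), (14,G2,3), (17,G2,4), (22,G3,5), (23,G1,6), (24,G1,7.5), (24,G3,7.5), (25,G3,9), (27,G3,10), (28,G3,11)
Step 2: Sum ranks within each group.
R_1 = 14.5 (n_1 = 3)
R_2 = 9 (n_2 = 3)
R_3 = 42.5 (n_3 = 5)
Step 3: H = 12/(N(N+1)) * sum(R_i^2/n_i) - 3(N+1)
     = 12/(11*12) * (14.5^2/3 + 9^2/3 + 42.5^2/5) - 3*12
     = 0.090909 * 458.333 - 36
     = 5.666667.
Step 4: Ties present; correction factor C = 1 - 6/(11^3 - 11) = 0.995455. Corrected H = 5.666667 / 0.995455 = 5.692542.
Step 5: Under H0, H ~ chi^2(2); p-value = 0.058060.
Step 6: alpha = 0.05. fail to reject H0.

H = 5.6925, df = 2, p = 0.058060, fail to reject H0.


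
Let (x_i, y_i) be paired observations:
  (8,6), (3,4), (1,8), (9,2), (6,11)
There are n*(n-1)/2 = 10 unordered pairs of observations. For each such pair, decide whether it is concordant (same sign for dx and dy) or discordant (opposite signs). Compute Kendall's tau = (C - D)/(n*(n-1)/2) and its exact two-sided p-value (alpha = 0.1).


Step 1: Enumerate the 10 unordered pairs (i,j) with i<j and classify each by sign(x_j-x_i) * sign(y_j-y_i).
  (1,2):dx=-5,dy=-2->C; (1,3):dx=-7,dy=+2->D; (1,4):dx=+1,dy=-4->D; (1,5):dx=-2,dy=+5->D
  (2,3):dx=-2,dy=+4->D; (2,4):dx=+6,dy=-2->D; (2,5):dx=+3,dy=+7->C; (3,4):dx=+8,dy=-6->D
  (3,5):dx=+5,dy=+3->C; (4,5):dx=-3,dy=+9->D
Step 2: C = 3, D = 7, total pairs = 10.
Step 3: tau = (C - D)/(n(n-1)/2) = (3 - 7)/10 = -0.400000.
Step 4: Exact two-sided p-value (enumerate n! = 120 permutations of y under H0): p = 0.483333.
Step 5: alpha = 0.1. fail to reject H0.

tau_b = -0.4000 (C=3, D=7), p = 0.483333, fail to reject H0.


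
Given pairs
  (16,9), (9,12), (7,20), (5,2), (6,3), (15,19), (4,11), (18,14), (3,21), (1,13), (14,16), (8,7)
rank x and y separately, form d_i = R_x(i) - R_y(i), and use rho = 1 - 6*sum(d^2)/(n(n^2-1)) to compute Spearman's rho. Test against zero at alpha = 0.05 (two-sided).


Step 1: Rank x and y separately (midranks; no ties here).
rank(x): 16->11, 9->8, 7->6, 5->4, 6->5, 15->10, 4->3, 18->12, 3->2, 1->1, 14->9, 8->7
rank(y): 9->4, 12->6, 20->11, 2->1, 3->2, 19->10, 11->5, 14->8, 21->12, 13->7, 16->9, 7->3
Step 2: d_i = R_x(i) - R_y(i); compute d_i^2.
  (11-4)^2=49, (8-6)^2=4, (6-11)^2=25, (4-1)^2=9, (5-2)^2=9, (10-10)^2=0, (3-5)^2=4, (12-8)^2=16, (2-12)^2=100, (1-7)^2=36, (9-9)^2=0, (7-3)^2=16
sum(d^2) = 268.
Step 3: rho = 1 - 6*268 / (12*(12^2 - 1)) = 1 - 1608/1716 = 0.062937.
Step 4: Under H0, t = rho * sqrt((n-2)/(1-rho^2)) = 0.1994 ~ t(10).
Step 5: Two-sided p-value from the t-distribution with 10 df = 0.845931.
Step 6: alpha = 0.05. fail to reject H0.

rho = 0.0629, p = 0.845931, fail to reject H0 at alpha = 0.05.


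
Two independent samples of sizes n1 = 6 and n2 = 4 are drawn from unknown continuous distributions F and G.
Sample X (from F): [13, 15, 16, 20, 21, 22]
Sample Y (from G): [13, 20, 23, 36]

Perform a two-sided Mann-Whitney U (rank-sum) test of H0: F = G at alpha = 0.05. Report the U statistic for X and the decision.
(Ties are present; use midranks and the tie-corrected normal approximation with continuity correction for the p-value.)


Step 1: Combine and sort all 10 observations; assign midranks.
sorted (value, group): (13,X), (13,Y), (15,X), (16,X), (20,X), (20,Y), (21,X), (22,X), (23,Y), (36,Y)
ranks: 13->1.5, 13->1.5, 15->3, 16->4, 20->5.5, 20->5.5, 21->7, 22->8, 23->9, 36->10
Step 2: Rank sum for X: R1 = 1.5 + 3 + 4 + 5.5 + 7 + 8 = 29.
Step 3: U_X = R1 - n1(n1+1)/2 = 29 - 6*7/2 = 29 - 21 = 8.
       U_Y = n1*n2 - U_X = 24 - 8 = 16.
Step 4: Ties are present, so use the tie-corrected normal approximation (with continuity correction) for the p-value.
Step 5: p-value = 0.452793; compare to alpha = 0.05. fail to reject H0.

U_X = 8, p = 0.452793, fail to reject H0 at alpha = 0.05.


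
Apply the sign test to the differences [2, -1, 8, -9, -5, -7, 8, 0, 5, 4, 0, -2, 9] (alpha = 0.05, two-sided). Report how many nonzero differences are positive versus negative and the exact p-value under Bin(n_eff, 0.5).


Step 1: Discard zero differences. Original n = 13; n_eff = number of nonzero differences = 11.
Nonzero differences (with sign): +2, -1, +8, -9, -5, -7, +8, +5, +4, -2, +9
Step 2: Count signs: positive = 6, negative = 5.
Step 3: Under H0: P(positive) = 0.5, so the number of positives S ~ Bin(11, 0.5).
Step 4: Two-sided exact p-value = sum of Bin(11,0.5) probabilities at or below the observed probability = 1.000000.
Step 5: alpha = 0.05. fail to reject H0.

n_eff = 11, pos = 6, neg = 5, p = 1.000000, fail to reject H0.


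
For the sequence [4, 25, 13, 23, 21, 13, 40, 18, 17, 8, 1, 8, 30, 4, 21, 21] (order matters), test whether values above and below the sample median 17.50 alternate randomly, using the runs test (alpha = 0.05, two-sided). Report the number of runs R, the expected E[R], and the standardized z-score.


Step 1: Compute median = 17.50; label A = above, B = below.
Labels in order: BABAABAABBBBABAA  (n_A = 8, n_B = 8)
Step 2: Count runs R = 10.
Step 3: Under H0 (random ordering), E[R] = 2*n_A*n_B/(n_A+n_B) + 1 = 2*8*8/16 + 1 = 9.0000.
        Var[R] = 2*n_A*n_B*(2*n_A*n_B - n_A - n_B) / ((n_A+n_B)^2 * (n_A+n_B-1)) = 14336/3840 = 3.7333.
        SD[R] = 1.9322.
Step 4: Continuity-corrected z = (R - 0.5 - E[R]) / SD[R] = (10 - 0.5 - 9.0000) / 1.9322 = 0.2588.
Step 5: Two-sided p-value via normal approximation = 2*(1 - Phi(|z|)) = 0.795809.
Step 6: alpha = 0.05. fail to reject H0.

R = 10, z = 0.2588, p = 0.795809, fail to reject H0.


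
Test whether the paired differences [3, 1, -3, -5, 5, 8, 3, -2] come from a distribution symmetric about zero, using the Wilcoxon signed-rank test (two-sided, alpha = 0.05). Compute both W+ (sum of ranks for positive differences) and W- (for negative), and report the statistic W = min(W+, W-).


Step 1: Drop any zero differences (none here) and take |d_i|.
|d| = [3, 1, 3, 5, 5, 8, 3, 2]
Step 2: Midrank |d_i| (ties get averaged ranks).
ranks: |3|->4, |1|->1, |3|->4, |5|->6.5, |5|->6.5, |8|->8, |3|->4, |2|->2
Step 3: Attach original signs; sum ranks with positive sign and with negative sign.
W+ = 4 + 1 + 6.5 + 8 + 4 = 23.5
W- = 4 + 6.5 + 2 = 12.5
(Check: W+ + W- = 36 should equal n(n+1)/2 = 36.)
Step 4: Test statistic W = min(W+, W-) = 12.5.
Step 5: Ties in |d|, so use the tie-corrected normal approximation.
        E[W] = n(n+1)/4 = 8*9/4 = 18.
        Tie groups: |d|=3 (t=3), |d|=5 (t=2); sum(t^3 - t) = 30.
        Var[W] = n(n+1)(2n+1)/24 - sum(t^3-t)/48 = 1224/24 - 30/48 = 50.375.
        z = (W - E[W]) / sqrt(Var[W]) = (12.5 - 18) / 7.0975 = -0.7749.
        Two-sided p = 2*Phi(z) = 0.438389.
Step 6: alpha = 0.05. fail to reject H0.

W+ = 23.5, W- = 12.5, W = min = 12.5, p = 0.438389, fail to reject H0.


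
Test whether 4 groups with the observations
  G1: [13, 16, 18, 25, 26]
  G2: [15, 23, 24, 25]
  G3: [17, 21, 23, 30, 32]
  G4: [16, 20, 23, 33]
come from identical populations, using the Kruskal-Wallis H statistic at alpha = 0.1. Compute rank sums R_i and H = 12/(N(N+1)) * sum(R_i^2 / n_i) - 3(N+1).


Step 1: Combine all N = 18 observations and assign midranks.
sorted (value, group, rank): (13,G1,1), (15,G2,2), (16,G1,3.5), (16,G4,3.5), (17,G3,5), (18,G1,6), (20,G4,7), (21,G3,8), (23,G2,10), (23,G3,10), (23,G4,10), (24,G2,12), (25,G1,13.5), (25,G2,13.5), (26,G1,15), (30,G3,16), (32,G3,17), (33,G4,18)
Step 2: Sum ranks within each group.
R_1 = 39 (n_1 = 5)
R_2 = 37.5 (n_2 = 4)
R_3 = 56 (n_3 = 5)
R_4 = 38.5 (n_4 = 4)
Step 3: H = 12/(N(N+1)) * sum(R_i^2/n_i) - 3(N+1)
     = 12/(18*19) * (39^2/5 + 37.5^2/4 + 56^2/5 + 38.5^2/4) - 3*19
     = 0.035088 * 1653.53 - 57
     = 1.018421.
Step 4: Ties present; correction factor C = 1 - 36/(18^3 - 18) = 0.993808. Corrected H = 1.018421 / 0.993808 = 1.024766.
Step 5: Under H0, H ~ chi^2(3); p-value = 0.795260.
Step 6: alpha = 0.1. fail to reject H0.

H = 1.0248, df = 3, p = 0.795260, fail to reject H0.


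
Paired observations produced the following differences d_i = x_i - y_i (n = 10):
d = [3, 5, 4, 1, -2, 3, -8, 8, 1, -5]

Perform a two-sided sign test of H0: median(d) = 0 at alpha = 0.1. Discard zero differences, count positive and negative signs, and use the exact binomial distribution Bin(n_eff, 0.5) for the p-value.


Step 1: Discard zero differences. Original n = 10; n_eff = number of nonzero differences = 10.
Nonzero differences (with sign): +3, +5, +4, +1, -2, +3, -8, +8, +1, -5
Step 2: Count signs: positive = 7, negative = 3.
Step 3: Under H0: P(positive) = 0.5, so the number of positives S ~ Bin(10, 0.5).
Step 4: Two-sided exact p-value = sum of Bin(10,0.5) probabilities at or below the observed probability = 0.343750.
Step 5: alpha = 0.1. fail to reject H0.

n_eff = 10, pos = 7, neg = 3, p = 0.343750, fail to reject H0.


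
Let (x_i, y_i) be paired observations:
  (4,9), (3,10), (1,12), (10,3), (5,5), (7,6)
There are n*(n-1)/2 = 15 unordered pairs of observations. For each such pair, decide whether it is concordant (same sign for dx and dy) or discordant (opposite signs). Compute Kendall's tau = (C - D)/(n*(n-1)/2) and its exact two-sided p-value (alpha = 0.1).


Step 1: Enumerate the 15 unordered pairs (i,j) with i<j and classify each by sign(x_j-x_i) * sign(y_j-y_i).
  (1,2):dx=-1,dy=+1->D; (1,3):dx=-3,dy=+3->D; (1,4):dx=+6,dy=-6->D; (1,5):dx=+1,dy=-4->D
  (1,6):dx=+3,dy=-3->D; (2,3):dx=-2,dy=+2->D; (2,4):dx=+7,dy=-7->D; (2,5):dx=+2,dy=-5->D
  (2,6):dx=+4,dy=-4->D; (3,4):dx=+9,dy=-9->D; (3,5):dx=+4,dy=-7->D; (3,6):dx=+6,dy=-6->D
  (4,5):dx=-5,dy=+2->D; (4,6):dx=-3,dy=+3->D; (5,6):dx=+2,dy=+1->C
Step 2: C = 1, D = 14, total pairs = 15.
Step 3: tau = (C - D)/(n(n-1)/2) = (1 - 14)/15 = -0.866667.
Step 4: Exact two-sided p-value (enumerate n! = 720 permutations of y under H0): p = 0.016667.
Step 5: alpha = 0.1. reject H0.

tau_b = -0.8667 (C=1, D=14), p = 0.016667, reject H0.


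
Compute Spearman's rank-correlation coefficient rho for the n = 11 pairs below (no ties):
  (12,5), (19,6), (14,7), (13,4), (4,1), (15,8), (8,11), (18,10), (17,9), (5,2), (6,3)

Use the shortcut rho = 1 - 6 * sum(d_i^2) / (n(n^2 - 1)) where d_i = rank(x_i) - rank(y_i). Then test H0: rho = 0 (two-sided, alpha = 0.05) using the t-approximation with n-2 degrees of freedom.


Step 1: Rank x and y separately (midranks; no ties here).
rank(x): 12->5, 19->11, 14->7, 13->6, 4->1, 15->8, 8->4, 18->10, 17->9, 5->2, 6->3
rank(y): 5->5, 6->6, 7->7, 4->4, 1->1, 8->8, 11->11, 10->10, 9->9, 2->2, 3->3
Step 2: d_i = R_x(i) - R_y(i); compute d_i^2.
  (5-5)^2=0, (11-6)^2=25, (7-7)^2=0, (6-4)^2=4, (1-1)^2=0, (8-8)^2=0, (4-11)^2=49, (10-10)^2=0, (9-9)^2=0, (2-2)^2=0, (3-3)^2=0
sum(d^2) = 78.
Step 3: rho = 1 - 6*78 / (11*(11^2 - 1)) = 1 - 468/1320 = 0.645455.
Step 4: Under H0, t = rho * sqrt((n-2)/(1-rho^2)) = 2.5352 ~ t(9).
Step 5: Two-sided p-value from the t-distribution with 9 df = 0.031963.
Step 6: alpha = 0.05. reject H0.

rho = 0.6455, p = 0.031963, reject H0 at alpha = 0.05.


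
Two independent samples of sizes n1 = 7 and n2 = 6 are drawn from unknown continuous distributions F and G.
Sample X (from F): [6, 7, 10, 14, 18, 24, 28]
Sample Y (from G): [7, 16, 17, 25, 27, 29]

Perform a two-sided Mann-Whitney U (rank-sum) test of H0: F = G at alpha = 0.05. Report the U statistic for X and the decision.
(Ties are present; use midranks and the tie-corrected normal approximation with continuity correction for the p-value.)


Step 1: Combine and sort all 13 observations; assign midranks.
sorted (value, group): (6,X), (7,X), (7,Y), (10,X), (14,X), (16,Y), (17,Y), (18,X), (24,X), (25,Y), (27,Y), (28,X), (29,Y)
ranks: 6->1, 7->2.5, 7->2.5, 10->4, 14->5, 16->6, 17->7, 18->8, 24->9, 25->10, 27->11, 28->12, 29->13
Step 2: Rank sum for X: R1 = 1 + 2.5 + 4 + 5 + 8 + 9 + 12 = 41.5.
Step 3: U_X = R1 - n1(n1+1)/2 = 41.5 - 7*8/2 = 41.5 - 28 = 13.5.
       U_Y = n1*n2 - U_X = 42 - 13.5 = 28.5.
Step 4: Ties are present, so use the tie-corrected normal approximation (with continuity correction) for the p-value.
Step 5: p-value = 0.316645; compare to alpha = 0.05. fail to reject H0.

U_X = 13.5, p = 0.316645, fail to reject H0 at alpha = 0.05.


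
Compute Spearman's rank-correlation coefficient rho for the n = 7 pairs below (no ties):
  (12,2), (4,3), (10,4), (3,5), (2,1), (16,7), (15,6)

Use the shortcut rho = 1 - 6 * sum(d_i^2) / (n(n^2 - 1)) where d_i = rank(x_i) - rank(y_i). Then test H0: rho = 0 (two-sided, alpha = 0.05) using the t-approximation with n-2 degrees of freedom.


Step 1: Rank x and y separately (midranks; no ties here).
rank(x): 12->5, 4->3, 10->4, 3->2, 2->1, 16->7, 15->6
rank(y): 2->2, 3->3, 4->4, 5->5, 1->1, 7->7, 6->6
Step 2: d_i = R_x(i) - R_y(i); compute d_i^2.
  (5-2)^2=9, (3-3)^2=0, (4-4)^2=0, (2-5)^2=9, (1-1)^2=0, (7-7)^2=0, (6-6)^2=0
sum(d^2) = 18.
Step 3: rho = 1 - 6*18 / (7*(7^2 - 1)) = 1 - 108/336 = 0.678571.
Step 4: Under H0, t = rho * sqrt((n-2)/(1-rho^2)) = 2.0657 ~ t(5).
Step 5: Two-sided p-value from the t-distribution with 5 df = 0.093750.
Step 6: alpha = 0.05. fail to reject H0.

rho = 0.6786, p = 0.093750, fail to reject H0 at alpha = 0.05.


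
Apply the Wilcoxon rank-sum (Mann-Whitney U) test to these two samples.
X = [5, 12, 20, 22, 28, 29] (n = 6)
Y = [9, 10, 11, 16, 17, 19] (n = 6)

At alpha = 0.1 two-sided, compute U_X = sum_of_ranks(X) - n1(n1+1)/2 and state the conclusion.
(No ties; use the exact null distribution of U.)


Step 1: Combine and sort all 12 observations; assign midranks.
sorted (value, group): (5,X), (9,Y), (10,Y), (11,Y), (12,X), (16,Y), (17,Y), (19,Y), (20,X), (22,X), (28,X), (29,X)
ranks: 5->1, 9->2, 10->3, 11->4, 12->5, 16->6, 17->7, 19->8, 20->9, 22->10, 28->11, 29->12
Step 2: Rank sum for X: R1 = 1 + 5 + 9 + 10 + 11 + 12 = 48.
Step 3: U_X = R1 - n1(n1+1)/2 = 48 - 6*7/2 = 48 - 21 = 27.
       U_Y = n1*n2 - U_X = 36 - 27 = 9.
Step 4: No ties, so the exact null distribution of U (based on enumerating the C(12,6) = 924 equally likely rank assignments) gives the two-sided p-value.
Step 5: p-value = 0.179654; compare to alpha = 0.1. fail to reject H0.

U_X = 27, p = 0.179654, fail to reject H0 at alpha = 0.1.


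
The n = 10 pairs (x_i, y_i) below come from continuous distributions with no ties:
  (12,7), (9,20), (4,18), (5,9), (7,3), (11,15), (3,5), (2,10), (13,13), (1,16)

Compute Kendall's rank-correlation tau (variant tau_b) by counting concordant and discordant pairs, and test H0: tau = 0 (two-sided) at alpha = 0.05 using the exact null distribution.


Step 1: Enumerate the 45 unordered pairs (i,j) with i<j and classify each by sign(x_j-x_i) * sign(y_j-y_i).
  (1,2):dx=-3,dy=+13->D; (1,3):dx=-8,dy=+11->D; (1,4):dx=-7,dy=+2->D; (1,5):dx=-5,dy=-4->C
  (1,6):dx=-1,dy=+8->D; (1,7):dx=-9,dy=-2->C; (1,8):dx=-10,dy=+3->D; (1,9):dx=+1,dy=+6->C
  (1,10):dx=-11,dy=+9->D; (2,3):dx=-5,dy=-2->C; (2,4):dx=-4,dy=-11->C; (2,5):dx=-2,dy=-17->C
  (2,6):dx=+2,dy=-5->D; (2,7):dx=-6,dy=-15->C; (2,8):dx=-7,dy=-10->C; (2,9):dx=+4,dy=-7->D
  (2,10):dx=-8,dy=-4->C; (3,4):dx=+1,dy=-9->D; (3,5):dx=+3,dy=-15->D; (3,6):dx=+7,dy=-3->D
  (3,7):dx=-1,dy=-13->C; (3,8):dx=-2,dy=-8->C; (3,9):dx=+9,dy=-5->D; (3,10):dx=-3,dy=-2->C
  (4,5):dx=+2,dy=-6->D; (4,6):dx=+6,dy=+6->C; (4,7):dx=-2,dy=-4->C; (4,8):dx=-3,dy=+1->D
  (4,9):dx=+8,dy=+4->C; (4,10):dx=-4,dy=+7->D; (5,6):dx=+4,dy=+12->C; (5,7):dx=-4,dy=+2->D
  (5,8):dx=-5,dy=+7->D; (5,9):dx=+6,dy=+10->C; (5,10):dx=-6,dy=+13->D; (6,7):dx=-8,dy=-10->C
  (6,8):dx=-9,dy=-5->C; (6,9):dx=+2,dy=-2->D; (6,10):dx=-10,dy=+1->D; (7,8):dx=-1,dy=+5->D
  (7,9):dx=+10,dy=+8->C; (7,10):dx=-2,dy=+11->D; (8,9):dx=+11,dy=+3->C; (8,10):dx=-1,dy=+6->D
  (9,10):dx=-12,dy=+3->D
Step 2: C = 21, D = 24, total pairs = 45.
Step 3: tau = (C - D)/(n(n-1)/2) = (21 - 24)/45 = -0.066667.
Step 4: Exact two-sided p-value (enumerate n! = 3628800 permutations of y under H0): p = 0.861801.
Step 5: alpha = 0.05. fail to reject H0.

tau_b = -0.0667 (C=21, D=24), p = 0.861801, fail to reject H0.


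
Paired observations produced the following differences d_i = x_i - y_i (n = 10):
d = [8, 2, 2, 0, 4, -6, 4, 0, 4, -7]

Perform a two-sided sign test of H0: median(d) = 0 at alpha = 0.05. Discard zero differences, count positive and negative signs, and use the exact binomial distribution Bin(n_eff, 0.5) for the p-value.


Step 1: Discard zero differences. Original n = 10; n_eff = number of nonzero differences = 8.
Nonzero differences (with sign): +8, +2, +2, +4, -6, +4, +4, -7
Step 2: Count signs: positive = 6, negative = 2.
Step 3: Under H0: P(positive) = 0.5, so the number of positives S ~ Bin(8, 0.5).
Step 4: Two-sided exact p-value = sum of Bin(8,0.5) probabilities at or below the observed probability = 0.289062.
Step 5: alpha = 0.05. fail to reject H0.

n_eff = 8, pos = 6, neg = 2, p = 0.289062, fail to reject H0.


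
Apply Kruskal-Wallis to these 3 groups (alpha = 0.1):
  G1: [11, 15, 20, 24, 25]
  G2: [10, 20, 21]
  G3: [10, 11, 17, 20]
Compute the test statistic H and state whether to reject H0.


Step 1: Combine all N = 12 observations and assign midranks.
sorted (value, group, rank): (10,G2,1.5), (10,G3,1.5), (11,G1,3.5), (11,G3,3.5), (15,G1,5), (17,G3,6), (20,G1,8), (20,G2,8), (20,G3,8), (21,G2,10), (24,G1,11), (25,G1,12)
Step 2: Sum ranks within each group.
R_1 = 39.5 (n_1 = 5)
R_2 = 19.5 (n_2 = 3)
R_3 = 19 (n_3 = 4)
Step 3: H = 12/(N(N+1)) * sum(R_i^2/n_i) - 3(N+1)
     = 12/(12*13) * (39.5^2/5 + 19.5^2/3 + 19^2/4) - 3*13
     = 0.076923 * 529.05 - 39
     = 1.696154.
Step 4: Ties present; correction factor C = 1 - 36/(12^3 - 12) = 0.979021. Corrected H = 1.696154 / 0.979021 = 1.732500.
Step 5: Under H0, H ~ chi^2(2); p-value = 0.420526.
Step 6: alpha = 0.1. fail to reject H0.

H = 1.7325, df = 2, p = 0.420526, fail to reject H0.


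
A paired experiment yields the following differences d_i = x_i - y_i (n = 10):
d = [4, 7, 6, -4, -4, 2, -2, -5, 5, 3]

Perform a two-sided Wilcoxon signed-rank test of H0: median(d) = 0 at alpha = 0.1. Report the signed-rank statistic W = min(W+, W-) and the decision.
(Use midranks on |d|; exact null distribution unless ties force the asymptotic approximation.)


Step 1: Drop any zero differences (none here) and take |d_i|.
|d| = [4, 7, 6, 4, 4, 2, 2, 5, 5, 3]
Step 2: Midrank |d_i| (ties get averaged ranks).
ranks: |4|->5, |7|->10, |6|->9, |4|->5, |4|->5, |2|->1.5, |2|->1.5, |5|->7.5, |5|->7.5, |3|->3
Step 3: Attach original signs; sum ranks with positive sign and with negative sign.
W+ = 5 + 10 + 9 + 1.5 + 7.5 + 3 = 36
W- = 5 + 5 + 1.5 + 7.5 = 19
(Check: W+ + W- = 55 should equal n(n+1)/2 = 55.)
Step 4: Test statistic W = min(W+, W-) = 19.
Step 5: Ties in |d|, so use the tie-corrected normal approximation.
        E[W] = n(n+1)/4 = 10*11/4 = 27.5.
        Tie groups: |d|=2 (t=2), |d|=4 (t=3), |d|=5 (t=2); sum(t^3 - t) = 36.
        Var[W] = n(n+1)(2n+1)/24 - sum(t^3-t)/48 = 2310/24 - 36/48 = 95.5.
        z = (W - E[W]) / sqrt(Var[W]) = (19 - 27.5) / 9.7724 = -0.8698.
        Two-sided p = 2*Phi(z) = 0.384412.
Step 6: alpha = 0.1. fail to reject H0.

W+ = 36, W- = 19, W = min = 19, p = 0.384412, fail to reject H0.


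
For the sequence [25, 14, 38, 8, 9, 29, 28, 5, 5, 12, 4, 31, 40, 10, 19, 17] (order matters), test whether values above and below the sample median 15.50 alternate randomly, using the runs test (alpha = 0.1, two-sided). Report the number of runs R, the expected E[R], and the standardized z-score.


Step 1: Compute median = 15.50; label A = above, B = below.
Labels in order: ABABBAABBBBAABAA  (n_A = 8, n_B = 8)
Step 2: Count runs R = 9.
Step 3: Under H0 (random ordering), E[R] = 2*n_A*n_B/(n_A+n_B) + 1 = 2*8*8/16 + 1 = 9.0000.
        Var[R] = 2*n_A*n_B*(2*n_A*n_B - n_A - n_B) / ((n_A+n_B)^2 * (n_A+n_B-1)) = 14336/3840 = 3.7333.
        SD[R] = 1.9322.
Step 4: R = E[R], so z = 0 with no continuity correction.
Step 5: Two-sided p-value via normal approximation = 2*(1 - Phi(|z|)) = 1.000000.
Step 6: alpha = 0.1. fail to reject H0.

R = 9, z = 0.0000, p = 1.000000, fail to reject H0.


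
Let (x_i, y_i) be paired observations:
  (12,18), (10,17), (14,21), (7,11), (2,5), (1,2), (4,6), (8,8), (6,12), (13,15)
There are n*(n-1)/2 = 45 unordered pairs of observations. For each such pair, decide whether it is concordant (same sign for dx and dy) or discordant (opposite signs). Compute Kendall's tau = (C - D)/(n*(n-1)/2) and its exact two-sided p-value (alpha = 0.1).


Step 1: Enumerate the 45 unordered pairs (i,j) with i<j and classify each by sign(x_j-x_i) * sign(y_j-y_i).
  (1,2):dx=-2,dy=-1->C; (1,3):dx=+2,dy=+3->C; (1,4):dx=-5,dy=-7->C; (1,5):dx=-10,dy=-13->C
  (1,6):dx=-11,dy=-16->C; (1,7):dx=-8,dy=-12->C; (1,8):dx=-4,dy=-10->C; (1,9):dx=-6,dy=-6->C
  (1,10):dx=+1,dy=-3->D; (2,3):dx=+4,dy=+4->C; (2,4):dx=-3,dy=-6->C; (2,5):dx=-8,dy=-12->C
  (2,6):dx=-9,dy=-15->C; (2,7):dx=-6,dy=-11->C; (2,8):dx=-2,dy=-9->C; (2,9):dx=-4,dy=-5->C
  (2,10):dx=+3,dy=-2->D; (3,4):dx=-7,dy=-10->C; (3,5):dx=-12,dy=-16->C; (3,6):dx=-13,dy=-19->C
  (3,7):dx=-10,dy=-15->C; (3,8):dx=-6,dy=-13->C; (3,9):dx=-8,dy=-9->C; (3,10):dx=-1,dy=-6->C
  (4,5):dx=-5,dy=-6->C; (4,6):dx=-6,dy=-9->C; (4,7):dx=-3,dy=-5->C; (4,8):dx=+1,dy=-3->D
  (4,9):dx=-1,dy=+1->D; (4,10):dx=+6,dy=+4->C; (5,6):dx=-1,dy=-3->C; (5,7):dx=+2,dy=+1->C
  (5,8):dx=+6,dy=+3->C; (5,9):dx=+4,dy=+7->C; (5,10):dx=+11,dy=+10->C; (6,7):dx=+3,dy=+4->C
  (6,8):dx=+7,dy=+6->C; (6,9):dx=+5,dy=+10->C; (6,10):dx=+12,dy=+13->C; (7,8):dx=+4,dy=+2->C
  (7,9):dx=+2,dy=+6->C; (7,10):dx=+9,dy=+9->C; (8,9):dx=-2,dy=+4->D; (8,10):dx=+5,dy=+7->C
  (9,10):dx=+7,dy=+3->C
Step 2: C = 40, D = 5, total pairs = 45.
Step 3: tau = (C - D)/(n(n-1)/2) = (40 - 5)/45 = 0.777778.
Step 4: Exact two-sided p-value (enumerate n! = 3628800 permutations of y under H0): p = 0.000946.
Step 5: alpha = 0.1. reject H0.

tau_b = 0.7778 (C=40, D=5), p = 0.000946, reject H0.


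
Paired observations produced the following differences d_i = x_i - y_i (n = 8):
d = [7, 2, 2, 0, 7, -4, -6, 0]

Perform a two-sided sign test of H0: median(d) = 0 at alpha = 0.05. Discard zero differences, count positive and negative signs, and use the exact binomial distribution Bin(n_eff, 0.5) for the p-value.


Step 1: Discard zero differences. Original n = 8; n_eff = number of nonzero differences = 6.
Nonzero differences (with sign): +7, +2, +2, +7, -4, -6
Step 2: Count signs: positive = 4, negative = 2.
Step 3: Under H0: P(positive) = 0.5, so the number of positives S ~ Bin(6, 0.5).
Step 4: Two-sided exact p-value = sum of Bin(6,0.5) probabilities at or below the observed probability = 0.687500.
Step 5: alpha = 0.05. fail to reject H0.

n_eff = 6, pos = 4, neg = 2, p = 0.687500, fail to reject H0.


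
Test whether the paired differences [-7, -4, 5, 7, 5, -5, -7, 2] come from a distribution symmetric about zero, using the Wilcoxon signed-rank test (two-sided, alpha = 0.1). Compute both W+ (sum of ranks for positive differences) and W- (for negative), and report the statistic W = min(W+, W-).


Step 1: Drop any zero differences (none here) and take |d_i|.
|d| = [7, 4, 5, 7, 5, 5, 7, 2]
Step 2: Midrank |d_i| (ties get averaged ranks).
ranks: |7|->7, |4|->2, |5|->4, |7|->7, |5|->4, |5|->4, |7|->7, |2|->1
Step 3: Attach original signs; sum ranks with positive sign and with negative sign.
W+ = 4 + 7 + 4 + 1 = 16
W- = 7 + 2 + 4 + 7 = 20
(Check: W+ + W- = 36 should equal n(n+1)/2 = 36.)
Step 4: Test statistic W = min(W+, W-) = 16.
Step 5: Ties in |d|, so use the tie-corrected normal approximation.
        E[W] = n(n+1)/4 = 8*9/4 = 18.
        Tie groups: |d|=5 (t=3), |d|=7 (t=3); sum(t^3 - t) = 48.
        Var[W] = n(n+1)(2n+1)/24 - sum(t^3-t)/48 = 1224/24 - 48/48 = 50.
        z = (W - E[W]) / sqrt(Var[W]) = (16 - 18) / 7.0711 = -0.2828.
        Two-sided p = 2*Phi(z) = 0.777297.
Step 6: alpha = 0.1. fail to reject H0.

W+ = 16, W- = 20, W = min = 16, p = 0.777297, fail to reject H0.


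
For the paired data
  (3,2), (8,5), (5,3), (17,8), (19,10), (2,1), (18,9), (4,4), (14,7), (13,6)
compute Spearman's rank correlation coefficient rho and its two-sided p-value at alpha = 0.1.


Step 1: Rank x and y separately (midranks; no ties here).
rank(x): 3->2, 8->5, 5->4, 17->8, 19->10, 2->1, 18->9, 4->3, 14->7, 13->6
rank(y): 2->2, 5->5, 3->3, 8->8, 10->10, 1->1, 9->9, 4->4, 7->7, 6->6
Step 2: d_i = R_x(i) - R_y(i); compute d_i^2.
  (2-2)^2=0, (5-5)^2=0, (4-3)^2=1, (8-8)^2=0, (10-10)^2=0, (1-1)^2=0, (9-9)^2=0, (3-4)^2=1, (7-7)^2=0, (6-6)^2=0
sum(d^2) = 2.
Step 3: rho = 1 - 6*2 / (10*(10^2 - 1)) = 1 - 12/990 = 0.987879.
Step 4: Under H0, t = rho * sqrt((n-2)/(1-rho^2)) = 18.0003 ~ t(8).
Step 5: Two-sided p-value from the t-distribution with 8 df = 0.000000.
Step 6: alpha = 0.1. reject H0.

rho = 0.9879, p = 0.000000, reject H0 at alpha = 0.1.


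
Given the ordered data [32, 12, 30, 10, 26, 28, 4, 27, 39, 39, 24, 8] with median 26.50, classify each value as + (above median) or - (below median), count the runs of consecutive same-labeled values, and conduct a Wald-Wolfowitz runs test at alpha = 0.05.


Step 1: Compute median = 26.50; label A = above, B = below.
Labels in order: ABABBABAAABB  (n_A = 6, n_B = 6)
Step 2: Count runs R = 8.
Step 3: Under H0 (random ordering), E[R] = 2*n_A*n_B/(n_A+n_B) + 1 = 2*6*6/12 + 1 = 7.0000.
        Var[R] = 2*n_A*n_B*(2*n_A*n_B - n_A - n_B) / ((n_A+n_B)^2 * (n_A+n_B-1)) = 4320/1584 = 2.7273.
        SD[R] = 1.6514.
Step 4: Continuity-corrected z = (R - 0.5 - E[R]) / SD[R] = (8 - 0.5 - 7.0000) / 1.6514 = 0.3028.
Step 5: Two-sided p-value via normal approximation = 2*(1 - Phi(|z|)) = 0.762069.
Step 6: alpha = 0.05. fail to reject H0.

R = 8, z = 0.3028, p = 0.762069, fail to reject H0.


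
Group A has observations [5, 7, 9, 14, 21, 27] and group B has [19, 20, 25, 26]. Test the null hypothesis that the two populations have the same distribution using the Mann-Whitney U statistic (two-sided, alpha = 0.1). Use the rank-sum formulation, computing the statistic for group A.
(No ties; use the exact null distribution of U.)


Step 1: Combine and sort all 10 observations; assign midranks.
sorted (value, group): (5,X), (7,X), (9,X), (14,X), (19,Y), (20,Y), (21,X), (25,Y), (26,Y), (27,X)
ranks: 5->1, 7->2, 9->3, 14->4, 19->5, 20->6, 21->7, 25->8, 26->9, 27->10
Step 2: Rank sum for X: R1 = 1 + 2 + 3 + 4 + 7 + 10 = 27.
Step 3: U_X = R1 - n1(n1+1)/2 = 27 - 6*7/2 = 27 - 21 = 6.
       U_Y = n1*n2 - U_X = 24 - 6 = 18.
Step 4: No ties, so the exact null distribution of U (based on enumerating the C(10,6) = 210 equally likely rank assignments) gives the two-sided p-value.
Step 5: p-value = 0.257143; compare to alpha = 0.1. fail to reject H0.

U_X = 6, p = 0.257143, fail to reject H0 at alpha = 0.1.


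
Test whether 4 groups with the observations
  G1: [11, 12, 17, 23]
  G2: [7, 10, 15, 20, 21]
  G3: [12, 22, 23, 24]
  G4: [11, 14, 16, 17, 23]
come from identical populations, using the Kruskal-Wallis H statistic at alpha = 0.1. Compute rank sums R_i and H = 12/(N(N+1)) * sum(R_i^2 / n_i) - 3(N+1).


Step 1: Combine all N = 18 observations and assign midranks.
sorted (value, group, rank): (7,G2,1), (10,G2,2), (11,G1,3.5), (11,G4,3.5), (12,G1,5.5), (12,G3,5.5), (14,G4,7), (15,G2,8), (16,G4,9), (17,G1,10.5), (17,G4,10.5), (20,G2,12), (21,G2,13), (22,G3,14), (23,G1,16), (23,G3,16), (23,G4,16), (24,G3,18)
Step 2: Sum ranks within each group.
R_1 = 35.5 (n_1 = 4)
R_2 = 36 (n_2 = 5)
R_3 = 53.5 (n_3 = 4)
R_4 = 46 (n_4 = 5)
Step 3: H = 12/(N(N+1)) * sum(R_i^2/n_i) - 3(N+1)
     = 12/(18*19) * (35.5^2/4 + 36^2/5 + 53.5^2/4 + 46^2/5) - 3*19
     = 0.035088 * 1713.03 - 57
     = 3.106140.
Step 4: Ties present; correction factor C = 1 - 42/(18^3 - 18) = 0.992776. Corrected H = 3.106140 / 0.992776 = 3.128742.
Step 5: Under H0, H ~ chi^2(3); p-value = 0.372198.
Step 6: alpha = 0.1. fail to reject H0.

H = 3.1287, df = 3, p = 0.372198, fail to reject H0.


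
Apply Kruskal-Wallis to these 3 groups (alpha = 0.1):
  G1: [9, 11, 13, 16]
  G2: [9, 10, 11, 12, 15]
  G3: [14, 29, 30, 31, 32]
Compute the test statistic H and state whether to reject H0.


Step 1: Combine all N = 14 observations and assign midranks.
sorted (value, group, rank): (9,G1,1.5), (9,G2,1.5), (10,G2,3), (11,G1,4.5), (11,G2,4.5), (12,G2,6), (13,G1,7), (14,G3,8), (15,G2,9), (16,G1,10), (29,G3,11), (30,G3,12), (31,G3,13), (32,G3,14)
Step 2: Sum ranks within each group.
R_1 = 23 (n_1 = 4)
R_2 = 24 (n_2 = 5)
R_3 = 58 (n_3 = 5)
Step 3: H = 12/(N(N+1)) * sum(R_i^2/n_i) - 3(N+1)
     = 12/(14*15) * (23^2/4 + 24^2/5 + 58^2/5) - 3*15
     = 0.057143 * 920.25 - 45
     = 7.585714.
Step 4: Ties present; correction factor C = 1 - 12/(14^3 - 14) = 0.995604. Corrected H = 7.585714 / 0.995604 = 7.619205.
Step 5: Under H0, H ~ chi^2(2); p-value = 0.022157.
Step 6: alpha = 0.1. reject H0.

H = 7.6192, df = 2, p = 0.022157, reject H0.


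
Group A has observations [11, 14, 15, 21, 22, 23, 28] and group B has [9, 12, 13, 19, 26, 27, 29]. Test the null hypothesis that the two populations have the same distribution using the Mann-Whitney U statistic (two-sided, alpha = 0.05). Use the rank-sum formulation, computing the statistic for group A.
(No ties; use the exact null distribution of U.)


Step 1: Combine and sort all 14 observations; assign midranks.
sorted (value, group): (9,Y), (11,X), (12,Y), (13,Y), (14,X), (15,X), (19,Y), (21,X), (22,X), (23,X), (26,Y), (27,Y), (28,X), (29,Y)
ranks: 9->1, 11->2, 12->3, 13->4, 14->5, 15->6, 19->7, 21->8, 22->9, 23->10, 26->11, 27->12, 28->13, 29->14
Step 2: Rank sum for X: R1 = 2 + 5 + 6 + 8 + 9 + 10 + 13 = 53.
Step 3: U_X = R1 - n1(n1+1)/2 = 53 - 7*8/2 = 53 - 28 = 25.
       U_Y = n1*n2 - U_X = 49 - 25 = 24.
Step 4: No ties, so the exact null distribution of U (based on enumerating the C(14,7) = 3432 equally likely rank assignments) gives the two-sided p-value.
Step 5: p-value = 1.000000; compare to alpha = 0.05. fail to reject H0.

U_X = 25, p = 1.000000, fail to reject H0 at alpha = 0.05.


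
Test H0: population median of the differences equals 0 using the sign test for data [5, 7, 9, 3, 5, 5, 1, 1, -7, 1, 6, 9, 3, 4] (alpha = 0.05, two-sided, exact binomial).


Step 1: Discard zero differences. Original n = 14; n_eff = number of nonzero differences = 14.
Nonzero differences (with sign): +5, +7, +9, +3, +5, +5, +1, +1, -7, +1, +6, +9, +3, +4
Step 2: Count signs: positive = 13, negative = 1.
Step 3: Under H0: P(positive) = 0.5, so the number of positives S ~ Bin(14, 0.5).
Step 4: Two-sided exact p-value = sum of Bin(14,0.5) probabilities at or below the observed probability = 0.001831.
Step 5: alpha = 0.05. reject H0.

n_eff = 14, pos = 13, neg = 1, p = 0.001831, reject H0.


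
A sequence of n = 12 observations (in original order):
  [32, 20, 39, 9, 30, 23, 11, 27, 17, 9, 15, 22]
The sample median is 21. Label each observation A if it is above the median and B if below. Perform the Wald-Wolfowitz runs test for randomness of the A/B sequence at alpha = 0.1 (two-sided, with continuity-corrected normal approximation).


Step 1: Compute median = 21; label A = above, B = below.
Labels in order: ABABAABABBBA  (n_A = 6, n_B = 6)
Step 2: Count runs R = 9.
Step 3: Under H0 (random ordering), E[R] = 2*n_A*n_B/(n_A+n_B) + 1 = 2*6*6/12 + 1 = 7.0000.
        Var[R] = 2*n_A*n_B*(2*n_A*n_B - n_A - n_B) / ((n_A+n_B)^2 * (n_A+n_B-1)) = 4320/1584 = 2.7273.
        SD[R] = 1.6514.
Step 4: Continuity-corrected z = (R - 0.5 - E[R]) / SD[R] = (9 - 0.5 - 7.0000) / 1.6514 = 0.9083.
Step 5: Two-sided p-value via normal approximation = 2*(1 - Phi(|z|)) = 0.363722.
Step 6: alpha = 0.1. fail to reject H0.

R = 9, z = 0.9083, p = 0.363722, fail to reject H0.


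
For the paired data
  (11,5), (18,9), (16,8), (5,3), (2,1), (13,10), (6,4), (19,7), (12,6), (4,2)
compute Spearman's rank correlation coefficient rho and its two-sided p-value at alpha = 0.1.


Step 1: Rank x and y separately (midranks; no ties here).
rank(x): 11->5, 18->9, 16->8, 5->3, 2->1, 13->7, 6->4, 19->10, 12->6, 4->2
rank(y): 5->5, 9->9, 8->8, 3->3, 1->1, 10->10, 4->4, 7->7, 6->6, 2->2
Step 2: d_i = R_x(i) - R_y(i); compute d_i^2.
  (5-5)^2=0, (9-9)^2=0, (8-8)^2=0, (3-3)^2=0, (1-1)^2=0, (7-10)^2=9, (4-4)^2=0, (10-7)^2=9, (6-6)^2=0, (2-2)^2=0
sum(d^2) = 18.
Step 3: rho = 1 - 6*18 / (10*(10^2 - 1)) = 1 - 108/990 = 0.890909.
Step 4: Under H0, t = rho * sqrt((n-2)/(1-rho^2)) = 5.5482 ~ t(8).
Step 5: Two-sided p-value from the t-distribution with 8 df = 0.000542.
Step 6: alpha = 0.1. reject H0.

rho = 0.8909, p = 0.000542, reject H0 at alpha = 0.1.


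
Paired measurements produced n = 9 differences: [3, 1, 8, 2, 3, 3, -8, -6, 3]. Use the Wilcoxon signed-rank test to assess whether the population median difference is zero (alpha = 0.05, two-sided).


Step 1: Drop any zero differences (none here) and take |d_i|.
|d| = [3, 1, 8, 2, 3, 3, 8, 6, 3]
Step 2: Midrank |d_i| (ties get averaged ranks).
ranks: |3|->4.5, |1|->1, |8|->8.5, |2|->2, |3|->4.5, |3|->4.5, |8|->8.5, |6|->7, |3|->4.5
Step 3: Attach original signs; sum ranks with positive sign and with negative sign.
W+ = 4.5 + 1 + 8.5 + 2 + 4.5 + 4.5 + 4.5 = 29.5
W- = 8.5 + 7 = 15.5
(Check: W+ + W- = 45 should equal n(n+1)/2 = 45.)
Step 4: Test statistic W = min(W+, W-) = 15.5.
Step 5: Ties in |d|, so use the tie-corrected normal approximation.
        E[W] = n(n+1)/4 = 9*10/4 = 22.5.
        Tie groups: |d|=3 (t=4), |d|=8 (t=2); sum(t^3 - t) = 66.
        Var[W] = n(n+1)(2n+1)/24 - sum(t^3-t)/48 = 1710/24 - 66/48 = 69.875.
        z = (W - E[W]) / sqrt(Var[W]) = (15.5 - 22.5) / 8.3591 = -0.8374.
        Two-sided p = 2*Phi(z) = 0.402363.
Step 6: alpha = 0.05. fail to reject H0.

W+ = 29.5, W- = 15.5, W = min = 15.5, p = 0.402363, fail to reject H0.


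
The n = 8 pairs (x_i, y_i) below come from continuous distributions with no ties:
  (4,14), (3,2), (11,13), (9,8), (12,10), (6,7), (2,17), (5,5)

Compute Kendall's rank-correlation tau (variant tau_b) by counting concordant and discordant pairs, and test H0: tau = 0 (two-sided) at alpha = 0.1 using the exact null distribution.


Step 1: Enumerate the 28 unordered pairs (i,j) with i<j and classify each by sign(x_j-x_i) * sign(y_j-y_i).
  (1,2):dx=-1,dy=-12->C; (1,3):dx=+7,dy=-1->D; (1,4):dx=+5,dy=-6->D; (1,5):dx=+8,dy=-4->D
  (1,6):dx=+2,dy=-7->D; (1,7):dx=-2,dy=+3->D; (1,8):dx=+1,dy=-9->D; (2,3):dx=+8,dy=+11->C
  (2,4):dx=+6,dy=+6->C; (2,5):dx=+9,dy=+8->C; (2,6):dx=+3,dy=+5->C; (2,7):dx=-1,dy=+15->D
  (2,8):dx=+2,dy=+3->C; (3,4):dx=-2,dy=-5->C; (3,5):dx=+1,dy=-3->D; (3,6):dx=-5,dy=-6->C
  (3,7):dx=-9,dy=+4->D; (3,8):dx=-6,dy=-8->C; (4,5):dx=+3,dy=+2->C; (4,6):dx=-3,dy=-1->C
  (4,7):dx=-7,dy=+9->D; (4,8):dx=-4,dy=-3->C; (5,6):dx=-6,dy=-3->C; (5,7):dx=-10,dy=+7->D
  (5,8):dx=-7,dy=-5->C; (6,7):dx=-4,dy=+10->D; (6,8):dx=-1,dy=-2->C; (7,8):dx=+3,dy=-12->D
Step 2: C = 15, D = 13, total pairs = 28.
Step 3: tau = (C - D)/(n(n-1)/2) = (15 - 13)/28 = 0.071429.
Step 4: Exact two-sided p-value (enumerate n! = 40320 permutations of y under H0): p = 0.904861.
Step 5: alpha = 0.1. fail to reject H0.

tau_b = 0.0714 (C=15, D=13), p = 0.904861, fail to reject H0.


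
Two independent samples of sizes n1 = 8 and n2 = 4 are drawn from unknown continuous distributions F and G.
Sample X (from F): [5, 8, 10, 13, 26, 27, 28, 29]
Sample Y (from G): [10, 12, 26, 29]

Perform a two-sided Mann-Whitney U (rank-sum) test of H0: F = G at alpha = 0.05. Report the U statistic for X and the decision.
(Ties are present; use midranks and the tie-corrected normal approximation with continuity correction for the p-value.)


Step 1: Combine and sort all 12 observations; assign midranks.
sorted (value, group): (5,X), (8,X), (10,X), (10,Y), (12,Y), (13,X), (26,X), (26,Y), (27,X), (28,X), (29,X), (29,Y)
ranks: 5->1, 8->2, 10->3.5, 10->3.5, 12->5, 13->6, 26->7.5, 26->7.5, 27->9, 28->10, 29->11.5, 29->11.5
Step 2: Rank sum for X: R1 = 1 + 2 + 3.5 + 6 + 7.5 + 9 + 10 + 11.5 = 50.5.
Step 3: U_X = R1 - n1(n1+1)/2 = 50.5 - 8*9/2 = 50.5 - 36 = 14.5.
       U_Y = n1*n2 - U_X = 32 - 14.5 = 17.5.
Step 4: Ties are present, so use the tie-corrected normal approximation (with continuity correction) for the p-value.
Step 5: p-value = 0.864429; compare to alpha = 0.05. fail to reject H0.

U_X = 14.5, p = 0.864429, fail to reject H0 at alpha = 0.05.


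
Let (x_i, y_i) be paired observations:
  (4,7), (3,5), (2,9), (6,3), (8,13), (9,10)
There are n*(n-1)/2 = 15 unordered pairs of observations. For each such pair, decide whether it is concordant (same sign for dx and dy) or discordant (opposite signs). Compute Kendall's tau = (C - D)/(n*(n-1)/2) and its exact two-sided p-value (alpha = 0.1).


Step 1: Enumerate the 15 unordered pairs (i,j) with i<j and classify each by sign(x_j-x_i) * sign(y_j-y_i).
  (1,2):dx=-1,dy=-2->C; (1,3):dx=-2,dy=+2->D; (1,4):dx=+2,dy=-4->D; (1,5):dx=+4,dy=+6->C
  (1,6):dx=+5,dy=+3->C; (2,3):dx=-1,dy=+4->D; (2,4):dx=+3,dy=-2->D; (2,5):dx=+5,dy=+8->C
  (2,6):dx=+6,dy=+5->C; (3,4):dx=+4,dy=-6->D; (3,5):dx=+6,dy=+4->C; (3,6):dx=+7,dy=+1->C
  (4,5):dx=+2,dy=+10->C; (4,6):dx=+3,dy=+7->C; (5,6):dx=+1,dy=-3->D
Step 2: C = 9, D = 6, total pairs = 15.
Step 3: tau = (C - D)/(n(n-1)/2) = (9 - 6)/15 = 0.200000.
Step 4: Exact two-sided p-value (enumerate n! = 720 permutations of y under H0): p = 0.719444.
Step 5: alpha = 0.1. fail to reject H0.

tau_b = 0.2000 (C=9, D=6), p = 0.719444, fail to reject H0.


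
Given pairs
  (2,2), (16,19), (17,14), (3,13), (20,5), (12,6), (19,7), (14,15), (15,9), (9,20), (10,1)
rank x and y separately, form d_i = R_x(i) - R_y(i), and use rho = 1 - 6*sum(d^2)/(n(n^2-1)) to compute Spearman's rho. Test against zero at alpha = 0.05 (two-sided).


Step 1: Rank x and y separately (midranks; no ties here).
rank(x): 2->1, 16->8, 17->9, 3->2, 20->11, 12->5, 19->10, 14->6, 15->7, 9->3, 10->4
rank(y): 2->2, 19->10, 14->8, 13->7, 5->3, 6->4, 7->5, 15->9, 9->6, 20->11, 1->1
Step 2: d_i = R_x(i) - R_y(i); compute d_i^2.
  (1-2)^2=1, (8-10)^2=4, (9-8)^2=1, (2-7)^2=25, (11-3)^2=64, (5-4)^2=1, (10-5)^2=25, (6-9)^2=9, (7-6)^2=1, (3-11)^2=64, (4-1)^2=9
sum(d^2) = 204.
Step 3: rho = 1 - 6*204 / (11*(11^2 - 1)) = 1 - 1224/1320 = 0.072727.
Step 4: Under H0, t = rho * sqrt((n-2)/(1-rho^2)) = 0.2188 ~ t(9).
Step 5: Two-sided p-value from the t-distribution with 9 df = 0.831716.
Step 6: alpha = 0.05. fail to reject H0.

rho = 0.0727, p = 0.831716, fail to reject H0 at alpha = 0.05.
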